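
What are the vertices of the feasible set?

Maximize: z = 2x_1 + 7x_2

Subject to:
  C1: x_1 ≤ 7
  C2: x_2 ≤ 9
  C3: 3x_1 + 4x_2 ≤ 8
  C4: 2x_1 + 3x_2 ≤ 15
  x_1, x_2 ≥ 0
Each vertex is the intersection of two constraint boundaries that also satisfies all remaining constraints:
  x_1 = 0 and x_2 = 0 → (0, 0)
  3x_1 + 4x_2 = 8 and x_2 = 0 → (2.667, 0)
  3x_1 + 4x_2 = 8 and x_1 = 0 → (0, 2)

Vertices: (0, 0), (2.667, 0), (0, 2)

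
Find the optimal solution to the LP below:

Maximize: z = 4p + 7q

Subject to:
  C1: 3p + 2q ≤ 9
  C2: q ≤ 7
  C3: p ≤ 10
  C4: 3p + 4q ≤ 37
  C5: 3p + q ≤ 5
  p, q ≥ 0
p = 0, q = 4.5, z = 31.5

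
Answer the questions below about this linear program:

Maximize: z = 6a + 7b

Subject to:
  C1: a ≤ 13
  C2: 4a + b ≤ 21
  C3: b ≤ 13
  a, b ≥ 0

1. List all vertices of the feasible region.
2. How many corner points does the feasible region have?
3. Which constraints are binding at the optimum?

1. (0, 0), (5.25, 0), (2, 13), (0, 13)
2. 4
3. C2, C3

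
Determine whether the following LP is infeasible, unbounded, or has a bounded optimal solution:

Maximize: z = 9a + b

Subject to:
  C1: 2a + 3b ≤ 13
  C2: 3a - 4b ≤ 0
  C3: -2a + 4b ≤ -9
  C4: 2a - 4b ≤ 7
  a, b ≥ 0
C4 requires 2a - 4b ≤ 7, while C3 (-2a + 4b ≤ -9) is equivalent to 2a - 4b ≥ 9. Together they would need 9 ≤ 2a - 4b ≤ 7, which is impossible since 9 > 7. No point satisfies all constraints.

Infeasible: no point satisfies all constraints simultaneously.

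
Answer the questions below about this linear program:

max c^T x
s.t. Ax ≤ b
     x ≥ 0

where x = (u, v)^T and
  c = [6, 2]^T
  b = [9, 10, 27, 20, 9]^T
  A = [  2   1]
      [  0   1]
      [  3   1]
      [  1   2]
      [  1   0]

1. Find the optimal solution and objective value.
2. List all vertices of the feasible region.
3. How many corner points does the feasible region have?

1. u = 4.5, v = 0, z = 27
2. (0, 0), (4.5, 0), (0, 9)
3. 3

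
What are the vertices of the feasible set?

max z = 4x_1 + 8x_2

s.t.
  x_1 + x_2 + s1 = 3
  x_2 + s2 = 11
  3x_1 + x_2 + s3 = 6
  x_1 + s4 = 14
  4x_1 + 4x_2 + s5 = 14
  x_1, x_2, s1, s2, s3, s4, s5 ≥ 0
Each vertex is the intersection of two constraint boundaries that also satisfies all remaining constraints:
  x_1 = 0 and x_2 = 0 → (0, 0)
  3x_1 + x_2 = 6 and x_2 = 0 → (2, 0)
  x_1 + x_2 = 3 and 3x_1 + x_2 = 6 → (1.5, 1.5)
  x_1 + x_2 = 3 and x_1 = 0 → (0, 3)

Vertices: (0, 0), (2, 0), (1.5, 1.5), (0, 3)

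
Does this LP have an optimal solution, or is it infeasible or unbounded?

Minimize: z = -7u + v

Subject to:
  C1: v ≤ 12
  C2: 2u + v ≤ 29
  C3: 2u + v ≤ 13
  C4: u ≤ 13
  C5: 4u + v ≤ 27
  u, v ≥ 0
The point (6.5, 0) satisfies every constraint, so the LP is feasible; the constraints give u ≤ 13 and v ≤ 12, which with u, v ≥ 0 keep the feasible region inside a bounded box. A feasible, bounded LP attains a finite optimum at a vertex.

Evaluating z = -7u + v at each vertex:
  (0, 0): z = 0
  (6.5, 0): z = -45.5
  (0.5, 12): z = 8.5
  (0, 12): z = 12

The LP has an optimal solution: (6.5, 0) with z = -45.5.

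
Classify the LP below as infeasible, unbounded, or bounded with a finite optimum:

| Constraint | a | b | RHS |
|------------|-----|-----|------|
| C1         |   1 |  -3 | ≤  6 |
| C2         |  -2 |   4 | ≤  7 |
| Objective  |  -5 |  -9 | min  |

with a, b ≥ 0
Feasible point: (0, 0) satisfies every constraint, so the LP is feasible.
Direction d = (3, 1): for each constraint row a, a·d ≤ 0 —
  (1)(3) + (-3)(1) = 0 ≤ 0
  (-2)(3) + (4)(1) = -2 ≤ 0
and d ≥ 0, so (0, 0) + t·d stays feasible for every t ≥ 0. Along this ray z = -5a - 9b changes by -24 per unit t, so z → −∞.

The LP is unbounded; z can be made arbitrarily small.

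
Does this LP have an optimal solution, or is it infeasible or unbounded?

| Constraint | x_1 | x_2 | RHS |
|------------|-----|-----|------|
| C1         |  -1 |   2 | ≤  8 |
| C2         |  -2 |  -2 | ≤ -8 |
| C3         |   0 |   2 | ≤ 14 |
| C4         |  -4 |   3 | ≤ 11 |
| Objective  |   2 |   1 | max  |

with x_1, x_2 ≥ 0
Feasible point: (1, 3) satisfies every constraint, so the LP is feasible.
Direction d = (1, 0): for each constraint row a, a·d ≤ 0 —
  (-1)(1) + (2)(0) = -1 ≤ 0
  (-2)(1) + (-2)(0) = -2 ≤ 0
  (0)(1) + (2)(0) = 0 ≤ 0
  (-4)(1) + (3)(0) = -4 ≤ 0
and d ≥ 0, so (1, 3) + t·d stays feasible for every t ≥ 0. Along this ray z = 2x_1 + x_2 changes by 2 per unit t, so z → +∞.

Unbounded: there is a feasible ray along which z → +∞.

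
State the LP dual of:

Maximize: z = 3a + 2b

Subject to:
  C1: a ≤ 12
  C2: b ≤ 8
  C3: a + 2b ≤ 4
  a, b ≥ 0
Minimize: z = 12y1 + 8y2 + 4y3

Subject to:
  C1: -y1 - y3 ≤ -3
  C2: -y2 - 2y3 ≤ -2
  y1, y2, y3 ≥ 0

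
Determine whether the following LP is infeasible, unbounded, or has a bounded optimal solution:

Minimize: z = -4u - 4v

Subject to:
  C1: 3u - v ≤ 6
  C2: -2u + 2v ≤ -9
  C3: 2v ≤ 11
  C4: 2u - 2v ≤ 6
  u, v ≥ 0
C4 requires 2u - 2v ≤ 6, while C2 (-2u + 2v ≤ -9) is equivalent to 2u - 2v ≥ 9. Together they would need 9 ≤ 2u - 2v ≤ 6, which is impossible since 9 > 6. No point satisfies all constraints.

Infeasible: no point satisfies all constraints simultaneously.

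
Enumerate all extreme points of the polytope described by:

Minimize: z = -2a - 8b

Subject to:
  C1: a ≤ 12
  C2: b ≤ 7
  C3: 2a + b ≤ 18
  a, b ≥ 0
Each vertex is the intersection of two constraint boundaries that also satisfies all remaining constraints:
  a = 0 and b = 0 → (0, 0)
  2a + b = 18 and b = 0 → (9, 0)
  b = 7 and 2a + b = 18 → (5.5, 7)
  b = 7 and a = 0 → (0, 7)

Vertices: (0, 0), (9, 0), (5.5, 7), (0, 7)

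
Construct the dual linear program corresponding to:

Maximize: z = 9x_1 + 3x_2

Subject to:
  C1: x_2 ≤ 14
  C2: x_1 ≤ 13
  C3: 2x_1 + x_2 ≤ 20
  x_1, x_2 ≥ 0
Minimize: z = 14y1 + 13y2 + 20y3

Subject to:
  C1: -y2 - 2y3 ≤ -9
  C2: -y1 - y3 ≤ -3
  y1, y2, y3 ≥ 0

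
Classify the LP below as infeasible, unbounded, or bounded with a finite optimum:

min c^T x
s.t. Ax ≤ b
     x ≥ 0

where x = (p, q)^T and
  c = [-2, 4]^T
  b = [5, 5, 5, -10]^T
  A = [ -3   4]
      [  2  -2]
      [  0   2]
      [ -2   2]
One constraint requires 2p - 2q ≤ 5, while the constraint -2p + 2q ≤ -10 is equivalent to 2p - 2q ≥ 10. Together they would need 10 ≤ 2p - 2q ≤ 5, which is impossible since 10 > 5. No point satisfies all constraints.

Infeasible — the constraint set is empty.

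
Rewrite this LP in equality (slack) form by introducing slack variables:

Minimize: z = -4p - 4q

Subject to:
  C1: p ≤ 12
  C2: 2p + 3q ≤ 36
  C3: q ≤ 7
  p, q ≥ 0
min z = -4p - 4q

s.t.
  p + s1 = 12
  2p + 3q + s2 = 36
  q + s3 = 7
  p, q, s1, s2, s3 ≥ 0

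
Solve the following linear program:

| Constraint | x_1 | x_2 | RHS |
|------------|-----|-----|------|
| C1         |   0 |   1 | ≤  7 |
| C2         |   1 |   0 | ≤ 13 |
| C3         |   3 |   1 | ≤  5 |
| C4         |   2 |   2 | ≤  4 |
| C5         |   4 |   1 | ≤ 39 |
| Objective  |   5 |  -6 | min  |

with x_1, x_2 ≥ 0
Each vertex is the intersection of two constraint boundaries that also satisfies all remaining constraints:
  x_1 = 0 and x_2 = 0 → (0, 0)
  3x_1 + x_2 = 5 and x_2 = 0 → (1.667, 0)
  3x_1 + x_2 = 5 and 2x_1 + 2x_2 = 4 → (1.5, 0.5)
  2x_1 + 2x_2 = 4 and x_1 = 0 → (0, 2)

Evaluating z = 5x_1 - 6x_2 at each vertex:
  (0, 0): z = 0
  (1.667, 0): z = 8.333
  (1.5, 0.5): z = 4.5
  (0, 2): z = -12

The minimum is at (0, 2) with z = -12.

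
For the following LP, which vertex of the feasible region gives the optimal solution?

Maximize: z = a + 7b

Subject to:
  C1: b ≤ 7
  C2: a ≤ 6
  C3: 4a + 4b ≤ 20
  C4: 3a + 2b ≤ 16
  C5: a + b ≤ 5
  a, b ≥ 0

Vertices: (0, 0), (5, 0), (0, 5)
Evaluating z = a + 7b at each vertex:
  (0, 0): z = 0
  (5, 0): z = 5
  (0, 5): z = 35

The largest value is z = 35, attained at (0, 5).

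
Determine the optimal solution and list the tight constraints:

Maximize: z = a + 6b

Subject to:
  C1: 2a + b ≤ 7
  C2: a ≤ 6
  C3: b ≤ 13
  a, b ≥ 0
Optimal: a = 0, b = 7
Slack at optimum:
  C1: slack = 0 (binding)
  C2: slack = 6
  C3: slack = 6
  a ≥ 0: a = 0 (binding)
  b ≥ 0: b = 7
Binding constraints: C1, a ≥ 0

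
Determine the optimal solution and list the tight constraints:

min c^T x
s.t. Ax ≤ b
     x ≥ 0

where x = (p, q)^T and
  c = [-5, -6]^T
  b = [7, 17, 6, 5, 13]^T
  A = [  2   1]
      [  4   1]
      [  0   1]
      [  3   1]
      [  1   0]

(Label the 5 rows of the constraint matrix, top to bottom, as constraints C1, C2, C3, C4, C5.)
Optimal: p = 0, q = 5
Slack at optimum:
  C1: slack = 2
  C2: slack = 12
  C3: slack = 1
  C4: slack = 0 (binding)
  C5: slack = 13
  p ≥ 0: p = 0 (binding)
  q ≥ 0: q = 5
Binding constraints: C4, p ≥ 0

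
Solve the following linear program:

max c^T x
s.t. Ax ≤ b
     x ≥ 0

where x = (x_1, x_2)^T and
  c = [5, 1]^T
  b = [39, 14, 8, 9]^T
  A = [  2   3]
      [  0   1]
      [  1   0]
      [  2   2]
Each vertex is the intersection of two constraint boundaries that also satisfies all remaining constraints:
  x_1 = 0 and x_2 = 0 → (0, 0)
  2x_1 + 2x_2 = 9 and x_2 = 0 → (4.5, 0)
  2x_1 + 2x_2 = 9 and x_1 = 0 → (0, 4.5)

Evaluating z = 5x_1 + x_2 at each vertex:
  (0, 0): z = 0
  (4.5, 0): z = 22.5
  (0, 4.5): z = 4.5

The maximum is at (4.5, 0) with z = 22.5.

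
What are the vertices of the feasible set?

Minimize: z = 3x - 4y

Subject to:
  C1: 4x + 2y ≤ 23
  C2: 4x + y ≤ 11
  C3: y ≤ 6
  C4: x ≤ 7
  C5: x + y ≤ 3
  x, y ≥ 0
Each vertex is the intersection of two constraint boundaries that also satisfies all remaining constraints:
  x = 0 and y = 0 → (0, 0)
  4x + y = 11 and y = 0 → (2.75, 0)
  4x + y = 11 and x + y = 3 → (2.667, 0.3333)
  x + y = 3 and x = 0 → (0, 3)

Vertices: (0, 0), (2.75, 0), (2.667, 0.3333), (0, 3)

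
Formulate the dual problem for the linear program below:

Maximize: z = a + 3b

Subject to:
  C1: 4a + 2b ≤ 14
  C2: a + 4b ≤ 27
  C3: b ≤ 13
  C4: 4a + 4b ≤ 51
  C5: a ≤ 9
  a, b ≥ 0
Minimize: z = 14y1 + 27y2 + 13y3 + 51y4 + 9y5

Subject to:
  C1: -4y1 - y2 - 4y4 - y5 ≤ -1
  C2: -2y1 - 4y2 - y3 - 4y4 ≤ -3
  y1, y2, y3, y4, y5 ≥ 0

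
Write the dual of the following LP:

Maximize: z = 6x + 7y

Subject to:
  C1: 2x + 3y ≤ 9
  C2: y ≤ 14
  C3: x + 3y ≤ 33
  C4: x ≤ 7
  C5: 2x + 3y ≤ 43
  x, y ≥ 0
Minimize: z = 9y1 + 14y2 + 33y3 + 7y4 + 43y5

Subject to:
  C1: -2y1 - y3 - y4 - 2y5 ≤ -6
  C2: -3y1 - y2 - 3y3 - 3y5 ≤ -7
  y1, y2, y3, y4, y5 ≥ 0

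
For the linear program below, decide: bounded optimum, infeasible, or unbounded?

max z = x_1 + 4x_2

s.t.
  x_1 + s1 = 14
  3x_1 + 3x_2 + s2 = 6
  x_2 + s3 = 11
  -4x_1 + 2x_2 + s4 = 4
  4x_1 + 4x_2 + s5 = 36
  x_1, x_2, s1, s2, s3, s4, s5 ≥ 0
The point (0, 2) satisfies every constraint, so the LP is feasible; the constraints give x_1 ≤ 14 and x_2 ≤ 11, which with x_1, x_2 ≥ 0 keep the feasible region inside a bounded box. A feasible, bounded LP attains a finite optimum at a vertex.

Evaluating z = x_1 + 4x_2 at each vertex:
  (0, 0): z = 0
  (2, 0): z = 2
  (0, 2): z = 8

Bounded optimum: z* = 8 at (0, 2).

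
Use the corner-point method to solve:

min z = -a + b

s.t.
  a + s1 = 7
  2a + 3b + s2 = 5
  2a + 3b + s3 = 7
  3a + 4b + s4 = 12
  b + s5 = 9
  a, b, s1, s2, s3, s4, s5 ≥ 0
a = 2.5, b = 0, z = -2.5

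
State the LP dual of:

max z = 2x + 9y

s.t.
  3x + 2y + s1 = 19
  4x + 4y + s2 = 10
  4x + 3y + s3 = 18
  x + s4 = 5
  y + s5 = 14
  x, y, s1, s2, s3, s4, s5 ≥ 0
Minimize: z = 19y1 + 10y2 + 18y3 + 5y4 + 14y5

Subject to:
  C1: -3y1 - 4y2 - 4y3 - y4 ≤ -2
  C2: -2y1 - 4y2 - 3y3 - y5 ≤ -9
  y1, y2, y3, y4, y5 ≥ 0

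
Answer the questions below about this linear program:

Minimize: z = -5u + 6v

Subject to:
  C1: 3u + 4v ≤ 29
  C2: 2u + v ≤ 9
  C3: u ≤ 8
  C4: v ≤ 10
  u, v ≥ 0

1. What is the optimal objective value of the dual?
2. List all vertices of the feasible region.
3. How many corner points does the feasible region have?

1. -22.5 (by strong duality, equal to the primal optimum)
2. (0, 0), (4.5, 0), (1.4, 6.2), (0, 7.25)
3. 4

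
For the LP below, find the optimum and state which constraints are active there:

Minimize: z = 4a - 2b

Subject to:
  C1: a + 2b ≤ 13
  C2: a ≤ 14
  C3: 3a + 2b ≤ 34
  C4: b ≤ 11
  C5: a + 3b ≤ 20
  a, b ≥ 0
Optimal: a = 0, b = 6.5
Binding: C1, a ≥ 0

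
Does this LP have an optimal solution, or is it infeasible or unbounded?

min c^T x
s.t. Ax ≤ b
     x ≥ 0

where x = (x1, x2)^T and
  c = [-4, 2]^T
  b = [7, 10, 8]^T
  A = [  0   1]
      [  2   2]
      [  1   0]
The point (5, 0) satisfies every constraint, so the LP is feasible; the constraints give x1 ≤ 8 and x2 ≤ 7, which with x1, x2 ≥ 0 keep the feasible region inside a bounded box. A feasible, bounded LP attains a finite optimum at a vertex.

Evaluating z = -4x1 + 2x2 at each vertex:
  (0, 0): z = 0
  (5, 0): z = -20
  (0, 5): z = 10

Feasible with finite optimum z* = -20 at (5, 0).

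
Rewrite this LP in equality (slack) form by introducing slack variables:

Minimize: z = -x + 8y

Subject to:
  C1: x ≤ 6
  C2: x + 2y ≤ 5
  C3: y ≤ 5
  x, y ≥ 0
min z = -x + 8y

s.t.
  x + s1 = 6
  x + 2y + s2 = 5
  y + s3 = 5
  x, y, s1, s2, s3 ≥ 0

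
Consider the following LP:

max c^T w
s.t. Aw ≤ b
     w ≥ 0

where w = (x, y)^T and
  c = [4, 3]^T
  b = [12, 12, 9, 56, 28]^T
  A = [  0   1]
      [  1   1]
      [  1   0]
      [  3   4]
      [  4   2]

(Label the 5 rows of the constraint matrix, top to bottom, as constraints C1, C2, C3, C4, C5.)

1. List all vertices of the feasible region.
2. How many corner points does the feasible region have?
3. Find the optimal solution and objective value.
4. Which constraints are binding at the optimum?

1. (0, 0), (7, 0), (2, 10), (0, 12)
2. 4
3. x = 2, y = 10, z = 38
4. C2, C5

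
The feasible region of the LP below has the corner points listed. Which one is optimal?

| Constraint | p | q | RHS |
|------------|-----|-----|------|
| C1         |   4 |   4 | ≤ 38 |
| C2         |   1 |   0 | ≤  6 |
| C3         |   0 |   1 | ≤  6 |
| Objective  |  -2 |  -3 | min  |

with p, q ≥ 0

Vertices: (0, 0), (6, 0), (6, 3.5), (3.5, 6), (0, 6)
Evaluating z = -2p - 3q at each vertex:
  (0, 0): z = 0
  (6, 0): z = -12
  (6, 3.5): z = -22.5
  (3.5, 6): z = -25
  (0, 6): z = -18

The smallest value is z = -25, attained at (3.5, 6).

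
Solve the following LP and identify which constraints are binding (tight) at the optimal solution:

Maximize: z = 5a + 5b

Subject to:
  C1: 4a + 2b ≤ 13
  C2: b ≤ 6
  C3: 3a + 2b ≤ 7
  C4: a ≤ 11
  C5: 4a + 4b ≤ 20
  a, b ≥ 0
Optimal: a = 0, b = 3.5
Binding: C3, a ≥ 0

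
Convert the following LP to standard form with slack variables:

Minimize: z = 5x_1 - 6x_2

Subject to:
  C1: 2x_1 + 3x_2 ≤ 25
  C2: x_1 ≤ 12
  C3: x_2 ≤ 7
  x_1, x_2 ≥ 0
min z = 5x_1 - 6x_2

s.t.
  2x_1 + 3x_2 + s1 = 25
  x_1 + s2 = 12
  x_2 + s3 = 7
  x_1, x_2, s1, s2, s3 ≥ 0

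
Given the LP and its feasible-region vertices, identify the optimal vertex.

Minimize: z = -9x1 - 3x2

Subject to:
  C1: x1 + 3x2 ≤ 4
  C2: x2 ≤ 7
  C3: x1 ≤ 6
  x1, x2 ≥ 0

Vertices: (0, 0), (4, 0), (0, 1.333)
(4, 0) with z = -36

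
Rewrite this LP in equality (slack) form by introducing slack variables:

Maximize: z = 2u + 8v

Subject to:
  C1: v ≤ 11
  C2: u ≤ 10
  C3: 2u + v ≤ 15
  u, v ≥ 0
max z = 2u + 8v

s.t.
  v + s1 = 11
  u + s2 = 10
  2u + v + s3 = 15
  u, v, s1, s2, s3 ≥ 0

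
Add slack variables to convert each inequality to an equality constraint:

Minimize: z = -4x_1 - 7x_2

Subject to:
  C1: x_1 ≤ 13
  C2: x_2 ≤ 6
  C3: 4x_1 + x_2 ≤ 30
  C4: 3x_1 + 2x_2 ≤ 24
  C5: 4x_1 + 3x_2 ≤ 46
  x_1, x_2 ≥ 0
min z = -4x_1 - 7x_2

s.t.
  x_1 + s1 = 13
  x_2 + s2 = 6
  4x_1 + x_2 + s3 = 30
  3x_1 + 2x_2 + s4 = 24
  4x_1 + 3x_2 + s5 = 46
  x_1, x_2, s1, s2, s3, s4, s5 ≥ 0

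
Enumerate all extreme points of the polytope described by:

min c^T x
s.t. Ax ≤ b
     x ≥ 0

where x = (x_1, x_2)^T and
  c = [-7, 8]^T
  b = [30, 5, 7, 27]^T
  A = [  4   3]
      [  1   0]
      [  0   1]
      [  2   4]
Each vertex is the intersection of two constraint boundaries that also satisfies all remaining constraints:
  x_1 = 0 and x_2 = 0 → (0, 0)
  x_1 = 5 and x_2 = 0 → (5, 0)
  4x_1 + 3x_2 = 30 and x_1 = 5 → (5, 3.333)
  4x_1 + 3x_2 = 30 and 2x_1 + 4x_2 = 27 → (3.9, 4.8)
  2x_1 + 4x_2 = 27 and x_1 = 0 → (0, 6.75)

Vertices: (0, 0), (5, 0), (5, 3.333), (3.9, 4.8), (0, 6.75)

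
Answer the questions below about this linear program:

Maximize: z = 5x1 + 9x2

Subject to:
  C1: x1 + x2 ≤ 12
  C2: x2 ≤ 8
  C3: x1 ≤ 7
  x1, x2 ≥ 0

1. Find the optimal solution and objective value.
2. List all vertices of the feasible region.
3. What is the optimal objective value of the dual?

1. x1 = 4, x2 = 8, z = 92
2. (0, 0), (7, 0), (7, 5), (4, 8), (0, 8)
3. 92 (by strong duality, equal to the primal optimum)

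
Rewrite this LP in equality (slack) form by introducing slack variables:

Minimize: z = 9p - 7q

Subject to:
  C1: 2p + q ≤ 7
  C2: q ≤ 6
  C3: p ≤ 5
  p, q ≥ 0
min z = 9p - 7q

s.t.
  2p + q + s1 = 7
  q + s2 = 6
  p + s3 = 5
  p, q, s1, s2, s3 ≥ 0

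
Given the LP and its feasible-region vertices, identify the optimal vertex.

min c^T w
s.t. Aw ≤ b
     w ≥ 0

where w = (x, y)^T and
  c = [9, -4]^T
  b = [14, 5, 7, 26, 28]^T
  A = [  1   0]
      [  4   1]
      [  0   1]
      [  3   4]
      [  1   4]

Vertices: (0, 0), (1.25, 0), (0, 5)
Evaluating z = 9x - 4y at each vertex:
  (0, 0): z = 0
  (1.25, 0): z = 11.25
  (0, 5): z = -20

The smallest value is z = -20, attained at (0, 5).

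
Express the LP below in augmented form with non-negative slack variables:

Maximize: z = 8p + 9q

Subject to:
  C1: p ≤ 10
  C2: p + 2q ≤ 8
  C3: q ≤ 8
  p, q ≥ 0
max z = 8p + 9q

s.t.
  p + s1 = 10
  p + 2q + s2 = 8
  q + s3 = 8
  p, q, s1, s2, s3 ≥ 0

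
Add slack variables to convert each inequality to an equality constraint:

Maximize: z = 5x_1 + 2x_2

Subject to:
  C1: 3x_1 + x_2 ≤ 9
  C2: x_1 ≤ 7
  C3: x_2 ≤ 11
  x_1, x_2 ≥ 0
max z = 5x_1 + 2x_2

s.t.
  3x_1 + x_2 + s1 = 9
  x_1 + s2 = 7
  x_2 + s3 = 11
  x_1, x_2, s1, s2, s3 ≥ 0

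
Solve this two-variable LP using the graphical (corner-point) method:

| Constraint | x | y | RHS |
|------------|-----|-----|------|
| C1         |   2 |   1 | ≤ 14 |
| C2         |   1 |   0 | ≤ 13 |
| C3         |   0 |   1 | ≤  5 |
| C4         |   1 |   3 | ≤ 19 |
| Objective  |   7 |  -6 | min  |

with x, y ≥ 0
x = 0, y = 5, z = -30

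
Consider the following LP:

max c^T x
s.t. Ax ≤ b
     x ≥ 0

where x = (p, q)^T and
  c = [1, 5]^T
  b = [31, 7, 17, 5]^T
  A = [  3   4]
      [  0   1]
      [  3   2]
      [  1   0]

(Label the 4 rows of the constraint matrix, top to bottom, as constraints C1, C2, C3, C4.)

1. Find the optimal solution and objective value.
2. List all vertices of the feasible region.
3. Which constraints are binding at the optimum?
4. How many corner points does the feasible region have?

1. p = 1, q = 7, z = 36
2. (0, 0), (5, 0), (5, 1), (1, 7), (0, 7)
3. C1, C2, C3
4. 5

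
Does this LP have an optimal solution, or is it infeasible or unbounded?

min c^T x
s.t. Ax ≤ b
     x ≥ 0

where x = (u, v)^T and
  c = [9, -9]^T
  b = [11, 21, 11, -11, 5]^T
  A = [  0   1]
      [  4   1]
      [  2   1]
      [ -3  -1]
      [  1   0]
The point (0, 11) satisfies every constraint, so the LP is feasible; the constraints give u ≤ 5 and v ≤ 11, which with u, v ≥ 0 keep the feasible region inside a bounded box. A feasible, bounded LP attains a finite optimum at a vertex.

Evaluating z = 9u - 9v at each vertex:
  (3.667, 0): z = 33
  (5, 0): z = 45
  (5, 1): z = 36
  (0, 11): z = -99

Bounded optimum: z* = -99 at (0, 11).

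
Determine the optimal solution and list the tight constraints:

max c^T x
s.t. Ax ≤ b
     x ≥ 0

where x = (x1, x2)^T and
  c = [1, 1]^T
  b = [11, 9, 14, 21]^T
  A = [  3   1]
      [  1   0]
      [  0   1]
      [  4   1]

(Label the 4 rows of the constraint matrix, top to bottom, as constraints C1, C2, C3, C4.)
Optimal: x1 = 0, x2 = 11
Binding: C1, x1 ≥ 0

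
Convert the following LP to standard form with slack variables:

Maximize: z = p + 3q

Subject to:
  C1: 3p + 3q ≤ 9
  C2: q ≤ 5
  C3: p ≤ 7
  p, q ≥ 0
max z = p + 3q

s.t.
  3p + 3q + s1 = 9
  q + s2 = 5
  p + s3 = 7
  p, q, s1, s2, s3 ≥ 0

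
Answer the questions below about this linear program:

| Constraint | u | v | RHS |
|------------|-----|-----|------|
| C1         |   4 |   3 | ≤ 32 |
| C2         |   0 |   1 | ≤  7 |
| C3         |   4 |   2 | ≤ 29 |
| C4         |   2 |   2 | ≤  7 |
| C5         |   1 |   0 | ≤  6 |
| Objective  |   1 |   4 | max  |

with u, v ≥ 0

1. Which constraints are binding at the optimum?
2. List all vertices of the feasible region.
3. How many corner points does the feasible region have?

1. C4, u ≥ 0
2. (0, 0), (3.5, 0), (0, 3.5)
3. 3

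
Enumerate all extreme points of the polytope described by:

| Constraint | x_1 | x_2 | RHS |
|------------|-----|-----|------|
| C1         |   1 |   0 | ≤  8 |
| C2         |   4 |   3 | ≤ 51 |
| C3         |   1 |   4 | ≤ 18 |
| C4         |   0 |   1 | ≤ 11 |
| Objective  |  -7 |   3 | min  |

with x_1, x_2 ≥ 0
Each vertex is the intersection of two constraint boundaries that also satisfies all remaining constraints:
  x_1 = 0 and x_2 = 0 → (0, 0)
  x_1 = 8 and x_2 = 0 → (8, 0)
  x_1 = 8 and x_1 + 4x_2 = 18 → (8, 2.5)
  x_1 + 4x_2 = 18 and x_1 = 0 → (0, 4.5)

Vertices: (0, 0), (8, 0), (8, 2.5), (0, 4.5)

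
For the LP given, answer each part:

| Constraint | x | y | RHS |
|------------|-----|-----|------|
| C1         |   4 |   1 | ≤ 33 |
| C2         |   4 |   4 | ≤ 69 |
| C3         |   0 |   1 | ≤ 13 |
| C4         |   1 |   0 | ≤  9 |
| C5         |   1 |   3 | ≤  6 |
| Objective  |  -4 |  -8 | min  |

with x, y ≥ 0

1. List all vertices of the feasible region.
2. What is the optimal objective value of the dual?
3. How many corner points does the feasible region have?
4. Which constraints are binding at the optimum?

1. (0, 0), (6, 0), (0, 2)
2. -24 (by strong duality, equal to the primal optimum)
3. 3
4. C5, y ≥ 0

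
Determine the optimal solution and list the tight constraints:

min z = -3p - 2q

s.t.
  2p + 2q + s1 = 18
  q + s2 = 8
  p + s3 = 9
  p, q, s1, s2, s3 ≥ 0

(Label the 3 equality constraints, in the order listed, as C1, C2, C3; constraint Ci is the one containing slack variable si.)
Optimal: p = 9, q = 0
Slack at optimum:
  C1: slack = 0 (binding)
  C2: slack = 8
  C3: slack = 0 (binding)
  p ≥ 0: p = 9
  q ≥ 0: q = 0 (binding)
Binding constraints: C1, C3, q ≥ 0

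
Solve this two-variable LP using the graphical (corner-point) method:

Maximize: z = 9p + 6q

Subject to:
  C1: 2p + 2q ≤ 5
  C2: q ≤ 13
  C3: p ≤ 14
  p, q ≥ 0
Each vertex is the intersection of two constraint boundaries that also satisfies all remaining constraints:
  p = 0 and q = 0 → (0, 0)
  2p + 2q = 5 and q = 0 → (2.5, 0)
  2p + 2q = 5 and p = 0 → (0, 2.5)

Evaluating z = 9p + 6q at each vertex:
  (0, 0): z = 0
  (2.5, 0): z = 22.5
  (0, 2.5): z = 15

The maximum is at (2.5, 0) with z = 22.5.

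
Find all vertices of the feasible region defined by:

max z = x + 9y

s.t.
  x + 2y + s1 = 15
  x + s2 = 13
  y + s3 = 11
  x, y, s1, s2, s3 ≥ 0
Each vertex is the intersection of two constraint boundaries that also satisfies all remaining constraints:
  x = 0 and y = 0 → (0, 0)
  x = 13 and y = 0 → (13, 0)
  x + 2y = 15 and x = 13 → (13, 1)
  x + 2y = 15 and x = 0 → (0, 7.5)

Vertices: (0, 0), (13, 0), (13, 1), (0, 7.5)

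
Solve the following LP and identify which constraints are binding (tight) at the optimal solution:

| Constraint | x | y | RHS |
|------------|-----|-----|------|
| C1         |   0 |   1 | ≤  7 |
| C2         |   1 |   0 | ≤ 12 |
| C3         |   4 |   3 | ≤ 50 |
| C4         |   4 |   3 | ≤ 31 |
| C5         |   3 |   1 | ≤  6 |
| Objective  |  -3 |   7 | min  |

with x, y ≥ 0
Optimal: x = 2, y = 0
Slack at optimum:
  C1: slack = 7
  C2: slack = 10
  C3: slack = 42
  C4: slack = 23
  C5: slack = 0 (binding)
  x ≥ 0: x = 2
  y ≥ 0: y = 0 (binding)
Binding constraints: C5, y ≥ 0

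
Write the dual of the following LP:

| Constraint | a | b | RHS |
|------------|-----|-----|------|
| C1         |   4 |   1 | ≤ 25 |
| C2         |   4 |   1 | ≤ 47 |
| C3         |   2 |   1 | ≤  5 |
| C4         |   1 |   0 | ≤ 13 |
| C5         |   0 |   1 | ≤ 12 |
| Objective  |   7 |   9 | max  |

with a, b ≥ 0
Minimize: z = 25y1 + 47y2 + 5y3 + 13y4 + 12y5

Subject to:
  C1: -4y1 - 4y2 - 2y3 - y4 ≤ -7
  C2: -y1 - y2 - y3 - y5 ≤ -9
  y1, y2, y3, y4, y5 ≥ 0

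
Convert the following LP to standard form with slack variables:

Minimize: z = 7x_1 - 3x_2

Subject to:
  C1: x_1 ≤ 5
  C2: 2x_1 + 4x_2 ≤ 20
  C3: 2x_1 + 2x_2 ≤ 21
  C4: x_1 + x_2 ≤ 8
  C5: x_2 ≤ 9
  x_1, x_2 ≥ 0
min z = 7x_1 - 3x_2

s.t.
  x_1 + s1 = 5
  2x_1 + 4x_2 + s2 = 20
  2x_1 + 2x_2 + s3 = 21
  x_1 + x_2 + s4 = 8
  x_2 + s5 = 9
  x_1, x_2, s1, s2, s3, s4, s5 ≥ 0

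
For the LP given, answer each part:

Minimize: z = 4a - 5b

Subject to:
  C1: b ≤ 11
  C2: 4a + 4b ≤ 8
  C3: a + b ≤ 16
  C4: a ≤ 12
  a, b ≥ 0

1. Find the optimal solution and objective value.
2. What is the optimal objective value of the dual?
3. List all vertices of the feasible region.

1. a = 0, b = 2, z = -10
2. -10 (by strong duality, equal to the primal optimum)
3. (0, 0), (2, 0), (0, 2)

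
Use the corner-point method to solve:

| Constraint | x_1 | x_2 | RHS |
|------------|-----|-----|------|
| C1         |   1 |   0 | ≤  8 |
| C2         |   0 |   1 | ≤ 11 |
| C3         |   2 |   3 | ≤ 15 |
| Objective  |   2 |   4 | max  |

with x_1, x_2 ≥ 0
Each vertex is the intersection of two constraint boundaries that also satisfies all remaining constraints:
  x_1 = 0 and x_2 = 0 → (0, 0)
  2x_1 + 3x_2 = 15 and x_2 = 0 → (7.5, 0)
  2x_1 + 3x_2 = 15 and x_1 = 0 → (0, 5)

Evaluating z = 2x_1 + 4x_2 at each vertex:
  (0, 0): z = 0
  (7.5, 0): z = 15
  (0, 5): z = 20

The maximum is at (0, 5) with z = 20.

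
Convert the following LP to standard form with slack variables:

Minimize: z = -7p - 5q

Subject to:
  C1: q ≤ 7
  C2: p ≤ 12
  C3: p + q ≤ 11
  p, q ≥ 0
min z = -7p - 5q

s.t.
  q + s1 = 7
  p + s2 = 12
  p + q + s3 = 11
  p, q, s1, s2, s3 ≥ 0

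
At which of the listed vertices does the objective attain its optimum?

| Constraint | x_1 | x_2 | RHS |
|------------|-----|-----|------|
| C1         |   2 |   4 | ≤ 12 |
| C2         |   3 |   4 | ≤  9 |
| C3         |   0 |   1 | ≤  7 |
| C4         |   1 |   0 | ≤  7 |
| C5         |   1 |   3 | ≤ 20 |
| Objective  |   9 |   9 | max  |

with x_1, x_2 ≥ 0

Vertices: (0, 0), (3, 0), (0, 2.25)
Evaluating z = 9x_1 + 9x_2 at each vertex:
  (0, 0): z = 0
  (3, 0): z = 27
  (0, 2.25): z = 20.25

The largest value is z = 27, attained at (3, 0).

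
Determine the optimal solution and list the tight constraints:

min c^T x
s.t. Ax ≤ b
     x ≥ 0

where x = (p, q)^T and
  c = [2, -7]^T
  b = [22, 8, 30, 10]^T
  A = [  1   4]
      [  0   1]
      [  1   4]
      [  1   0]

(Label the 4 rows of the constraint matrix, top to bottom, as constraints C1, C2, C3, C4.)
Optimal: p = 0, q = 5.5
Slack at optimum:
  C1: slack = 0 (binding)
  C2: slack = 2.5
  C3: slack = 8
  C4: slack = 10
  p ≥ 0: p = 0 (binding)
  q ≥ 0: q = 5.5
Binding constraints: C1, p ≥ 0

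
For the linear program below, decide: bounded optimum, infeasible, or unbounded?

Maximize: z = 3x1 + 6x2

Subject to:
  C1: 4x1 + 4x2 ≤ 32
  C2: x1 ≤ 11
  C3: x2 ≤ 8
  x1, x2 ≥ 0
The point (0, 8) satisfies every constraint, so the LP is feasible; the constraints give x1 ≤ 11 and x2 ≤ 8, which with x1, x2 ≥ 0 keep the feasible region inside a bounded box. A feasible, bounded LP attains a finite optimum at a vertex.

Feasible with finite optimum z* = 48 at (0, 8).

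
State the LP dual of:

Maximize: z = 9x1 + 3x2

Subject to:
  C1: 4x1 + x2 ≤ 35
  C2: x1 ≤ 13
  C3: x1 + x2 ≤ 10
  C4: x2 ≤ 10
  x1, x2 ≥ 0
Minimize: z = 35y1 + 13y2 + 10y3 + 10y4

Subject to:
  C1: -4y1 - y2 - y3 ≤ -9
  C2: -y1 - y3 - y4 ≤ -3
  y1, y2, y3, y4 ≥ 0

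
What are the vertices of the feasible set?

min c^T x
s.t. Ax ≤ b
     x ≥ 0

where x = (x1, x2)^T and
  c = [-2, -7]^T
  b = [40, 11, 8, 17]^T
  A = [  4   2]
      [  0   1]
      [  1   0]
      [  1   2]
Each vertex is the intersection of two constraint boundaries that also satisfies all remaining constraints:
  x1 = 0 and x2 = 0 → (0, 0)
  x1 = 8 and x2 = 0 → (8, 0)
  4x1 + 2x2 = 40 and x1 = 8 → (8, 4)
  4x1 + 2x2 = 40 and x1 + 2x2 = 17 → (7.667, 4.667)
  x1 + 2x2 = 17 and x1 = 0 → (0, 8.5)

Vertices: (0, 0), (8, 0), (8, 4), (7.667, 4.667), (0, 8.5)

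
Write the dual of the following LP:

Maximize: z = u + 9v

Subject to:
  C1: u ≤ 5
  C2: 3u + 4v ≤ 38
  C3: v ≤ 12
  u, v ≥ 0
Minimize: z = 5y1 + 38y2 + 12y3

Subject to:
  C1: -y1 - 3y2 ≤ -1
  C2: -4y2 - y3 ≤ -9
  y1, y2, y3 ≥ 0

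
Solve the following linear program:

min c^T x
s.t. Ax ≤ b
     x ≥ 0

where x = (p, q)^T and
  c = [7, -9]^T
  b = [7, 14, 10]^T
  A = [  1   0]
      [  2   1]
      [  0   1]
p = 0, q = 10, z = -90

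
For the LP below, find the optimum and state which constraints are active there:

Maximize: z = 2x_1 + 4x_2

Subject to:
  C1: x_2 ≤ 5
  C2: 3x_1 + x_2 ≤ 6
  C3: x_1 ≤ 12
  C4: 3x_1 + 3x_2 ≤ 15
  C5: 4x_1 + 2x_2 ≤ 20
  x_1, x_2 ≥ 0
Optimal: x_1 = 0, x_2 = 5
Slack at optimum:
  C1: slack = 0 (binding)
  C2: slack = 1
  C3: slack = 12
  C4: slack = 0 (binding)
  C5: slack = 10
  x_1 ≥ 0: x_1 = 0 (binding)
  x_2 ≥ 0: x_2 = 5
Binding constraints: C1, C4, x_1 ≥ 0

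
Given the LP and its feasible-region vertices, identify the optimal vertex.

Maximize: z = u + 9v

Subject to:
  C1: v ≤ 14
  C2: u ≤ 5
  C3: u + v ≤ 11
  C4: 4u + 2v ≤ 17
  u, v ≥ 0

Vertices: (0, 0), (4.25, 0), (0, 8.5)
Evaluating z = u + 9v at each vertex:
  (0, 0): z = 0
  (4.25, 0): z = 4.25
  (0, 8.5): z = 76.5

The largest value is z = 76.5, attained at (0, 8.5).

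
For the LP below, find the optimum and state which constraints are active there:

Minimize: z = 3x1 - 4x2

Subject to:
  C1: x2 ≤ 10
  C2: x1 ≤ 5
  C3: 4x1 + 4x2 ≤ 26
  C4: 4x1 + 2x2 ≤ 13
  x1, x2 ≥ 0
Optimal: x1 = 0, x2 = 6.5
Slack at optimum:
  C1: slack = 3.5
  C2: slack = 5
  C3: slack = 0 (binding)
  C4: slack = 0 (binding)
  x1 ≥ 0: x1 = 0 (binding)
  x2 ≥ 0: x2 = 6.5
Binding constraints: C3, C4, x1 ≥ 0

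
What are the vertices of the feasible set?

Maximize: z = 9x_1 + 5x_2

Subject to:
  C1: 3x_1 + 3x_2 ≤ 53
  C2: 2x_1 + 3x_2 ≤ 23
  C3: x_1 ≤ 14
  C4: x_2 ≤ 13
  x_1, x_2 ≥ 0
Each vertex is the intersection of two constraint boundaries that also satisfies all remaining constraints:
  x_1 = 0 and x_2 = 0 → (0, 0)
  2x_1 + 3x_2 = 23 and x_2 = 0 → (11.5, 0)
  2x_1 + 3x_2 = 23 and x_1 = 0 → (0, 7.667)

Vertices: (0, 0), (11.5, 0), (0, 7.667)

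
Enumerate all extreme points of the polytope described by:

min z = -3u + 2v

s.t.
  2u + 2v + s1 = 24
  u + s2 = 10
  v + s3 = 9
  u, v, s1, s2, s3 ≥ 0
Each vertex is the intersection of two constraint boundaries that also satisfies all remaining constraints:
  u = 0 and v = 0 → (0, 0)
  u = 10 and v = 0 → (10, 0)
  2u + 2v = 24 and u = 10 → (10, 2)
  2u + 2v = 24 and v = 9 → (3, 9)
  v = 9 and u = 0 → (0, 9)

Vertices: (0, 0), (10, 0), (10, 2), (3, 9), (0, 9)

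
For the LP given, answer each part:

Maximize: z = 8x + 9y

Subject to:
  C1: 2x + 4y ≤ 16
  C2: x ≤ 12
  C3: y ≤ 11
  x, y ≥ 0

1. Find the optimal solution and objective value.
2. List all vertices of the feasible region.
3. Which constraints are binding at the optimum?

1. x = 8, y = 0, z = 64
2. (0, 0), (8, 0), (0, 4)
3. C1, y ≥ 0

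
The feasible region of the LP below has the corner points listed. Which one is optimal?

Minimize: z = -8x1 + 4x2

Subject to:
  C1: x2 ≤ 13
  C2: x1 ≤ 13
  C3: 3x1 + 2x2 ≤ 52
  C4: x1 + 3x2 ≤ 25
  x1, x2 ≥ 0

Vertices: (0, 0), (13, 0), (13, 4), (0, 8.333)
Evaluating z = -8x1 + 4x2 at each vertex:
  (0, 0): z = 0
  (13, 0): z = -104
  (13, 4): z = -88
  (0, 8.333): z = 33.33

The smallest value is z = -104, attained at (13, 0).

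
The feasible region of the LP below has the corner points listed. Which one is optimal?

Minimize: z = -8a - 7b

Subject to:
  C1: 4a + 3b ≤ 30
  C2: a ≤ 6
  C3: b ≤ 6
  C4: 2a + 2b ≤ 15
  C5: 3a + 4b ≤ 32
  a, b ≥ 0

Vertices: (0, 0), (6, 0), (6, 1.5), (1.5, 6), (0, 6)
(6, 1.5) with z = -58.5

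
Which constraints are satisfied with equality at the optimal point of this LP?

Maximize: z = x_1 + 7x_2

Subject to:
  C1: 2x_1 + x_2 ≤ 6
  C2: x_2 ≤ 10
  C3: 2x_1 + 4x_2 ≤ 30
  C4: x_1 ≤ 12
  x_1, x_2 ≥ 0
Optimal: x_1 = 0, x_2 = 6
Binding: C1, x_1 ≥ 0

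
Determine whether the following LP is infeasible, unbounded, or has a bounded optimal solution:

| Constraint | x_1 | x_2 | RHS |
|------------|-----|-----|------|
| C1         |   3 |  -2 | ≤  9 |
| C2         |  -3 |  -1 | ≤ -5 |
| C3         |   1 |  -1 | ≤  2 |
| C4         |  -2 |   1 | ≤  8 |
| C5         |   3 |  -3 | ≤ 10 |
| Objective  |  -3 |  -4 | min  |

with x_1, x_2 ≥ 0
Feasible point: (2, 0) satisfies every constraint, so the LP is feasible.
Direction d = (2, 3): for each constraint row a, a·d ≤ 0 —
  (3)(2) + (-2)(3) = 0 ≤ 0
  (-3)(2) + (-1)(3) = -9 ≤ 0
  (1)(2) + (-1)(3) = -1 ≤ 0
  (-2)(2) + (1)(3) = -1 ≤ 0
  (3)(2) + (-3)(3) = -3 ≤ 0
and d ≥ 0, so (2, 0) + t·d stays feasible for every t ≥ 0. Along this ray z = -3x_1 - 4x_2 changes by -18 per unit t, so z → −∞.

Unbounded — the objective can decrease without bound over the feasible region.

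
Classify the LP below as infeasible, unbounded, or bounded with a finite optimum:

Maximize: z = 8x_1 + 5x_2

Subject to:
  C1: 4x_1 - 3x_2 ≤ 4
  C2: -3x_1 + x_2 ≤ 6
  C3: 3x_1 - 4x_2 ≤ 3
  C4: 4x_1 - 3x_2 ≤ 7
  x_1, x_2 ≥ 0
Feasible point: (0, 0) satisfies every constraint, so the LP is feasible.
Direction d = (3, 4): for each constraint row a, a·d ≤ 0 —
  (4)(3) + (-3)(4) = 0 ≤ 0
  (-3)(3) + (1)(4) = -5 ≤ 0
  (3)(3) + (-4)(4) = -7 ≤ 0
  (4)(3) + (-3)(4) = 0 ≤ 0
and d ≥ 0, so (0, 0) + t·d stays feasible for every t ≥ 0. Along this ray z = 8x_1 + 5x_2 changes by 44 per unit t, so z → +∞.

Unbounded — the objective can increase without bound over the feasible region.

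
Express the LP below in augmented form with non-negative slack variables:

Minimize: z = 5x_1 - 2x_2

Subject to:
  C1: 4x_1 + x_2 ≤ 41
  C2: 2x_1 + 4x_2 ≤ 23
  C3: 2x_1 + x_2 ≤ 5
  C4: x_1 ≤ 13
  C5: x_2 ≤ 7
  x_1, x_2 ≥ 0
min z = 5x_1 - 2x_2

s.t.
  4x_1 + x_2 + s1 = 41
  2x_1 + 4x_2 + s2 = 23
  2x_1 + x_2 + s3 = 5
  x_1 + s4 = 13
  x_2 + s5 = 7
  x_1, x_2, s1, s2, s3, s4, s5 ≥ 0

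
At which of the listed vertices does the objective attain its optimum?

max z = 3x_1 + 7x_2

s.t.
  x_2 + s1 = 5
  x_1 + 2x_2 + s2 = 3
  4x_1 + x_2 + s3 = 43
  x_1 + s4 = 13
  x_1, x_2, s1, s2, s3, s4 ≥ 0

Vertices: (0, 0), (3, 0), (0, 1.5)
Evaluating z = 3x_1 + 7x_2 at each vertex:
  (0, 0): z = 0
  (3, 0): z = 9
  (0, 1.5): z = 10.5

The largest value is z = 10.5, attained at (0, 1.5).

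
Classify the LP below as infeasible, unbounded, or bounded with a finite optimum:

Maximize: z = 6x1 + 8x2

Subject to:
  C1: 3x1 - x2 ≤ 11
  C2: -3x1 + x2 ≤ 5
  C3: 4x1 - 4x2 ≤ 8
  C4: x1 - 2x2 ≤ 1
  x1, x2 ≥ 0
Feasible point: (0, 0) satisfies every constraint, so the LP is feasible.
Direction d = (1, 3): for each constraint row a, a·d ≤ 0 —
  (3)(1) + (-1)(3) = 0 ≤ 0
  (-3)(1) + (1)(3) = 0 ≤ 0
  (4)(1) + (-4)(3) = -8 ≤ 0
  (1)(1) + (-2)(3) = -5 ≤ 0
and d ≥ 0, so (0, 0) + t·d stays feasible for every t ≥ 0. Along this ray z = 6x1 + 8x2 changes by 30 per unit t, so z → +∞.

Unbounded: there is a feasible ray along which z → +∞.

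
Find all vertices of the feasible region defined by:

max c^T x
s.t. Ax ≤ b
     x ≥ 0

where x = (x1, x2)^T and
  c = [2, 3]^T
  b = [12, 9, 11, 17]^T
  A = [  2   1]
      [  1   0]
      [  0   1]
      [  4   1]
Each vertex is the intersection of two constraint boundaries that also satisfies all remaining constraints:
  x1 = 0 and x2 = 0 → (0, 0)
  4x1 + x2 = 17 and x2 = 0 → (4.25, 0)
  2x1 + x2 = 12 and 4x1 + x2 = 17 → (2.5, 7)
  2x1 + x2 = 12 and x2 = 11 → (0.5, 11)
  x2 = 11 and x1 = 0 → (0, 11)

Vertices: (0, 0), (4.25, 0), (2.5, 7), (0.5, 11), (0, 11)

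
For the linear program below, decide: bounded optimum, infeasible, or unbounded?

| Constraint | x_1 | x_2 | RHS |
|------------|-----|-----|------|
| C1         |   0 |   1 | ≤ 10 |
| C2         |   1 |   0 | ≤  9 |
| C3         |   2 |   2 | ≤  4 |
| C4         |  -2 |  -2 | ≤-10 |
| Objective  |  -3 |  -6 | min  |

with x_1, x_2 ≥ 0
C3 requires 2x_1 + 2x_2 ≤ 4, while C4 (-2x_1 - 2x_2 ≤ -10) is equivalent to 2x_1 + 2x_2 ≥ 10. Together they would need 10 ≤ 2x_1 + 2x_2 ≤ 4, which is impossible since 10 > 4. No point satisfies all constraints.

Infeasible: no point satisfies all constraints simultaneously.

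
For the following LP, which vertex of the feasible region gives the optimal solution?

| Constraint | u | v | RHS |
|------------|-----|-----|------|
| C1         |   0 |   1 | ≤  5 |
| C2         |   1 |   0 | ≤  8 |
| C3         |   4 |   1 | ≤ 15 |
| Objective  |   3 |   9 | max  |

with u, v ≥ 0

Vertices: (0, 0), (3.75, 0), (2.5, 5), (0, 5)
(2.5, 5) with z = 52.5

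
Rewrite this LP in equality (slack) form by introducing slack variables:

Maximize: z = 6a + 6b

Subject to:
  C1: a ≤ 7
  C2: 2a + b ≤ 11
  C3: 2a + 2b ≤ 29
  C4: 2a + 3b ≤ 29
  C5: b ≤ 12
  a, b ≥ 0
max z = 6a + 6b

s.t.
  a + s1 = 7
  2a + b + s2 = 11
  2a + 2b + s3 = 29
  2a + 3b + s4 = 29
  b + s5 = 12
  a, b, s1, s2, s3, s4, s5 ≥ 0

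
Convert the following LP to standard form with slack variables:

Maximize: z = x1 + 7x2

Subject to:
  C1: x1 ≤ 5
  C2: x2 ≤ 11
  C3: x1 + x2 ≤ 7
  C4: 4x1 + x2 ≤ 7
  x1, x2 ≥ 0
max z = x1 + 7x2

s.t.
  x1 + s1 = 5
  x2 + s2 = 11
  x1 + x2 + s3 = 7
  4x1 + x2 + s4 = 7
  x1, x2, s1, s2, s3, s4 ≥ 0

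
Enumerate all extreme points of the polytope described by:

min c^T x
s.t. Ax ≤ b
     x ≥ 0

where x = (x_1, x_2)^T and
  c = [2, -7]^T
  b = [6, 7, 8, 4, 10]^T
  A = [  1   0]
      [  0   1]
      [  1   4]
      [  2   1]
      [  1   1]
Each vertex is the intersection of two constraint boundaries that also satisfies all remaining constraints:
  x_1 = 0 and x_2 = 0 → (0, 0)
  2x_1 + x_2 = 4 and x_2 = 0 → (2, 0)
  x_1 + 4x_2 = 8 and 2x_1 + x_2 = 4 → (1.143, 1.714)
  x_1 + 4x_2 = 8 and x_1 = 0 → (0, 2)

Vertices: (0, 0), (2, 0), (1.143, 1.714), (0, 2)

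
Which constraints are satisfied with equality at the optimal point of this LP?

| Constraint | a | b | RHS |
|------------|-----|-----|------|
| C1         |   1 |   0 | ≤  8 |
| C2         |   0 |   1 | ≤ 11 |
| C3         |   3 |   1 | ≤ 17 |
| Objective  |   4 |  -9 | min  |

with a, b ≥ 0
Optimal: a = 0, b = 11
Binding: C2, a ≥ 0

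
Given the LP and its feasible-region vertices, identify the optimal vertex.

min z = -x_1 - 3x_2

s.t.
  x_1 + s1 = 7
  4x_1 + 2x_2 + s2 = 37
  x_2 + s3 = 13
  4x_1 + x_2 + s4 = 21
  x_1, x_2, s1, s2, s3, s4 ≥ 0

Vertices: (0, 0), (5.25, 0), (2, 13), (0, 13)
Evaluating z = -x_1 - 3x_2 at each vertex:
  (0, 0): z = 0
  (5.25, 0): z = -5.25
  (2, 13): z = -41
  (0, 13): z = -39

The smallest value is z = -41, attained at (2, 13).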